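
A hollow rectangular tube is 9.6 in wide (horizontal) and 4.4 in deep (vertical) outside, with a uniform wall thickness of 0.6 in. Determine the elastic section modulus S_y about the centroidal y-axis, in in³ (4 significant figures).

S_y ≈ 34.66 in³

Treat the section as a set of non-overlapping primitives; coordinates are from the bounding-box lower-left.
Outer rectangle: 9.6 × 4.4, A = 42.24 in², x = 4.8 in, Ī = 324.403 in⁴.
Inner void (subtracted): 8.4 × 3.2, A = 26.88 in², x = 4.8 in, Ī = 158.054 in⁴.
By symmetry the centroid is at mid-width, x̄ = 4.8 in.
All pieces are centred on the centroidal y-axis, so I = ΣĪ (holes subtracted) = 166.349 in⁴.
Extreme fibre distance c = 4.8 in; S = I/c = 34.656 in³.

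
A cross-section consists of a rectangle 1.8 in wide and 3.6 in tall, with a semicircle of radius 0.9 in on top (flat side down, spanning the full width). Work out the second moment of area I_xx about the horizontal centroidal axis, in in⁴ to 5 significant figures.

I_xx ≈ 12.134 in⁴

Break the section into simple shapes (no overlaps), measuring from the bottom-left corner of the bounding box.
Rectangular body: 1.8 × 3.6, A = 6.48 in², y = 1.8 in, Ī = 6.9984 in⁴.
Semicircular cap: semicircle r = 0.9, A = 1.272345 in², y = 3.981972 in, Ī = 0.07201154 in⁴.
Centroid: ȳ = ΣA·y / ΣA = 2.158114 in.
Transfer each piece to the horizontal centroidal axis using Ī + A·d² with d = y − 2.158114:
  rectangular body: d = -0.3581137 in → contributes +7.82943 in⁴
  semicircular cap: d = 1.823858 in → contributes +4.304415 in⁴
Total I = 12.13384 in⁴.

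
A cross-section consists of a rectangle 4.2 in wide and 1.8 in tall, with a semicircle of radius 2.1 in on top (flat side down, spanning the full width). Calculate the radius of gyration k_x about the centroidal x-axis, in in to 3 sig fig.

Break the section into simple shapes (no overlaps), measuring from the bottom-left corner of the bounding box.
Rectangular body: 4.2 × 1.8, A = 7.56 in², y = 0.9 in, Ī = 2.0412 in⁴.
Semicircular cap: semicircle r = 2.1, A = 6.9272 in², y = 2.6913 in, Ī = 2.1346 in⁴.
Centroid: ȳ = ΣA·y / ΣA = 1.7565 in.
Transfer each piece to the centroidal x-axis using Ī + A·d² with d = y − 1.7565:
  rectangular body: d = -0.85651 in → contributes +7.5873 in⁴
  semicircular cap: d = 0.93475 in → contributes +8.1873 in⁴
Total I = 15.775 in⁴.
Radius of gyration: k = √(I/A) = √(15.775 / 14.487) = 1.0435 in.

k_x ≈ 1.04 in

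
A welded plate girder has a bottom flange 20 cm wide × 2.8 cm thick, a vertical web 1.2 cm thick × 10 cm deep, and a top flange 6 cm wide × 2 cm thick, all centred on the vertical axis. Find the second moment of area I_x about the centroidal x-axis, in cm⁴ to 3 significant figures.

I_x ≈ 1840 cm⁴

Break the section into simple shapes (no overlaps), measuring from the bottom-left corner of the bounding box.
Bottom plate: 20 × 2.8, A = 56 cm², y = 1.4 cm, Ī = 36.587 cm⁴.
Web plate: 1.2 × 10, A = 12 cm², y = 7.8 cm, Ī = 100 cm⁴.
Top plate: 6 × 2, A = 12 cm², y = 13.8 cm, Ī = 4 cm⁴.
Centroid: ȳ = ΣA·y / ΣA = 4.22 cm.
Transfer each piece to the centroidal x-axis using Ī + A·d² with d = y − 4.22:
  bottom plate: d = -2.82 cm → contributes +481.92 cm⁴
  web plate: d = 3.58 cm → contributes +253.8 cm⁴
  top plate: d = 9.58 cm → contributes +1105.3 cm⁴
Total I = 1 841 cm⁴.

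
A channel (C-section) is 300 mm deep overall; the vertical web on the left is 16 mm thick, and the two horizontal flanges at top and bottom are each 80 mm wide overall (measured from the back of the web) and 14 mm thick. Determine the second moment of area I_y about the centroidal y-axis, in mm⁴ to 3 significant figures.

I_y ≈ 2.80 × 10⁶ mm⁴

Treat the section as a set of non-overlapping primitives; coordinates are from the bounding-box lower-left.
Web: 16 × 300, A = 4 800 mm², x = 8 mm, Ī = 102 400 mm⁴.
Top flange (beyond web): 64 × 14, A = 896 mm², x = 48 mm, Ī = 305 835 mm⁴.
Bottom flange (beyond web): 64 × 14, A = 896 mm², x = 48 mm, Ī = 305 835 mm⁴.
Centroid: x̄ = ΣA·x / ΣA = 18.874 mm.
Transfer each piece to the centroidal y-axis using Ī + A·d² with d = x − 18.874:
  web: d = -10.874 mm → contributes +669 948 mm⁴
  top flange (beyond web): d = 29.126 mm → contributes +1 065 944 mm⁴
  bottom flange (beyond web): d = 29.126 mm → contributes +1 065 944 mm⁴
Total I = 2 801 836 mm⁴.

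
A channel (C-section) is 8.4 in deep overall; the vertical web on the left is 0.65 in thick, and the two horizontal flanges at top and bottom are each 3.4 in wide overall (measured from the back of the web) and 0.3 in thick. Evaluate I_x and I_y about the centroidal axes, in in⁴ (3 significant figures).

I_x ≈ 59.2 in⁴, I_y ≈ 4.89 in⁴

Break the section into simple shapes (no overlaps), measuring from the bottom-left corner of the bounding box.
Web: 0.65 × 8.4, A = 5.46 in², y = 4.2 in, Ī = 32.105 in⁴.
Top flange (beyond web): 2.75 × 0.3, A = 0.825 in², y = 8.25 in, Ī = 0.0061875 in⁴.
Bottom flange (beyond web): 2.75 × 0.3, A = 0.825 in², y = 0.15 in, Ī = 0.0061875 in⁴.
By symmetry the centroid is at mid-height, ȳ = 4.2 in.
Transfer each piece to the centroidal x-axis using Ī + A·d² with d = y − 4.2:
  web: d = 0 in → contributes +32.105 in⁴
  top flange (beyond web): d = 4.05 in → contributes +13.538 in⁴
  bottom flange (beyond web): d = -4.05 in → contributes +13.538 in⁴
Total I = 59.181 in⁴.
For the y-axis: x̄ = 0.71951 in.
Repeating about the centroidal y-axis gives I_y = 4.894 in⁴.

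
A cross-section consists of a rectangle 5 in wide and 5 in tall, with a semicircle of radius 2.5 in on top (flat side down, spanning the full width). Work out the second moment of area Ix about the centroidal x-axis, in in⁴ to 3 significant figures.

Ix ≈ 146 in⁴

Split into non-overlapping primitives; take the origin at the lower-left of the bounding box.
Rectangular body: 5 × 5, A = 25 in², y = 2.5 in, Ī = 52.083 in⁴.
Semicircular cap: semicircle r = 2.5, A = 9.8175 in², y = 6.061 in, Ī = 4.2874 in⁴.
Centroid: ȳ = ΣA·y / ΣA = 3.5041 in.
Transfer each piece to the centroidal x-axis using Ī + A·d² with d = y − 3.5041:
  rectangular body: d = -1.0041 in → contributes +77.289 in⁴
  semicircular cap: d = 2.5569 in → contributes +68.473 in⁴
Total I = 145.76 in⁴.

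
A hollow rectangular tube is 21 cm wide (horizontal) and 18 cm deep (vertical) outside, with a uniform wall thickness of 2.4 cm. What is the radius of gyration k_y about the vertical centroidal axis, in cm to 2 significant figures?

k_y ≈ 7.5 cm

Split into non-overlapping primitives; take the origin at the lower-left of the bounding box.
Outer rectangle: 21 × 18, A = 378 cm², x = 10.5 cm, Ī = 13 892 cm⁴.
Inner void (subtracted): 16.2 × 13.2, A = 213.8 cm², x = 10.5 cm, Ī = 4 677 cm⁴.
By symmetry the centroid is at mid-width, x̄ = 10.5 cm.
All pieces are centred on the vertical centroidal axis, so I = ΣĪ (holes subtracted) = 9 215 cm⁴.
Radius of gyration: k = √(I/A) = √(9 215 / 164.2) = 7.492 cm.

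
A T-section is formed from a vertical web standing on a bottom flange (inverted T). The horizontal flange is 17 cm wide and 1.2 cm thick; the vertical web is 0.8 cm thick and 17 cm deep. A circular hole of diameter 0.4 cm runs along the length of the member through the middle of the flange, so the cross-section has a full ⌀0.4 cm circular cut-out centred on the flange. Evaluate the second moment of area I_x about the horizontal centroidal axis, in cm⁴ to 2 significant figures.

I_x ≈ 1000 cm⁴

Decompose the section into non-overlapping parts with the origin at the bottom-left of its bounding rectangle.
Flange: 17 × 1.2, A = 20.4 cm², y = 0.6 cm, Ī = 2.448 cm⁴.
Web: 0.8 × 17, A = 13.6 cm², y = 9.7 cm, Ī = 327.5 cm⁴.
Hole (subtracted): ⌀0.4, A = 0.1257 cm², y = 0.6 cm, Ī = 0.001257 cm⁴.
Centroid: ȳ = ΣA·y / ΣA = 4.254 cm.
Transfer each piece to the horizontal centroidal axis using Ī + A·d² with d = y − 4.254:
  flange: d = -3.654 cm → contributes +274.7 cm⁴
  web: d = 5.446 cm → contributes +731 cm⁴
  hole: d = -3.654 cm → contributes −1.679 cm⁴
Total I = 1 004 cm⁴.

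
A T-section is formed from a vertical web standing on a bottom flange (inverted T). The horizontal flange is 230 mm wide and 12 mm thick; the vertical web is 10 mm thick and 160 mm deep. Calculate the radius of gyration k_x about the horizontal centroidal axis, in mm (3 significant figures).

k_x ≈ 50.1 mm

Split into non-overlapping primitives; take the origin at the lower-left of the bounding box.
Flange: 230 × 12, A = 2 760 mm², y = 6 mm, Ī = 33 120 mm⁴.
Web: 10 × 160, A = 1 600 mm², y = 92 mm, Ī = 3 413 333 mm⁴.
Centroid: ȳ = ΣA·y / ΣA = 37.56 mm.
Transfer each piece to the horizontal centroidal axis using Ī + A·d² with d = y − 37.56:
  flange: d = -31.56 mm → contributes +2 782 109 mm⁴
  web: d = 54.44 mm → contributes +8 155 339 mm⁴
Total I = 10 937 448 mm⁴.
Radius of gyration: k = √(I/A) = √(10 937 448 / 4 360) = 50.086 mm.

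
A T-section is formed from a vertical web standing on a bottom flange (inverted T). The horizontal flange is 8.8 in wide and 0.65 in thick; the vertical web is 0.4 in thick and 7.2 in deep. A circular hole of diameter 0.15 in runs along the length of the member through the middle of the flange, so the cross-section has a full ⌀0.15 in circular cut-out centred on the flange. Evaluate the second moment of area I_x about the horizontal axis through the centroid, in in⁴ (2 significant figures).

I_x ≈ 42 in⁴

Decompose the section into non-overlapping parts with the origin at the bottom-left of its bounding rectangle.
Flange: 8.8 × 0.65, A = 5.72 in², y = 0.325 in, Ī = 0.2014 in⁴.
Web: 0.4 × 7.2, A = 2.88 in², y = 4.25 in, Ī = 12.44 in⁴.
Hole (subtracted): ⌀0.15, A = 0.01767 in², y = 0.325 in, Ī = 0.00002485 in⁴.
Centroid: ȳ = ΣA·y / ΣA = 1.642 in.
Transfer each piece to the horizontal axis through the centroid using Ī + A·d² with d = y − 1.642:
  flange: d = -1.317 in → contributes +10.12 in⁴
  web: d = 2.608 in → contributes +32.03 in⁴
  hole: d = -1.317 in → contributes −0.03068 in⁴
Total I = 42.12 in⁴.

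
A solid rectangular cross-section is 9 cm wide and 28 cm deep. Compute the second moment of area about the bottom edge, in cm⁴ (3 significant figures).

I_base ≈ 6.59 × 10⁴ cm⁴

The section: 9 × 28, A = 252 cm², y = 14 cm, Ī = 16 464 cm⁴.
Transfer it to a horizontal axis along the bottom face using Ī + A·d² with d = y − 0:
  the section: d = 14 cm → contributes +65 856 cm⁴
Total I = 65 856 cm⁴.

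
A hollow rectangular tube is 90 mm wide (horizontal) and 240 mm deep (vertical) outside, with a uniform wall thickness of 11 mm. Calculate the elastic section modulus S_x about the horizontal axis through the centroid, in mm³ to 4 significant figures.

S_x ≈ 3.748 × 10⁵ mm³

Decompose the section into non-overlapping parts with the origin at the bottom-left of its bounding rectangle.
Outer rectangle: 90 × 240, A = 21 600 mm², y = 120 mm, Ī = 103 680 000 mm⁴.
Inner void (subtracted): 68 × 218, A = 14 824 mm², y = 120 mm, Ī = 58 707 981 mm⁴.
By symmetry the centroid is at mid-height, ȳ = 120 mm.
All pieces are centred on the horizontal axis through the centroid, so I = ΣĪ (holes subtracted) = 44 972 019 mm⁴.
Extreme fibre distance c = 120 mm; S = I/c = 374 767 mm³.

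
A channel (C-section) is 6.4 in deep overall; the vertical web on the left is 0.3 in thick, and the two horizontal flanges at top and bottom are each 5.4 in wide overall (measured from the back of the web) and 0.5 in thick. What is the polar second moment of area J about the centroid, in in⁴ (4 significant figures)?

J ≈ 72.28 in⁴

Split into non-overlapping primitives; take the origin at the lower-left of the bounding box.
Web: 0.3 × 6.4, A = 1.92 in², y = 3.2 in, Ī = 6.5536 in⁴.
Top flange (beyond web): 5.1 × 0.5, A = 2.55 in², y = 6.15 in, Ī = 0.053125 in⁴.
Bottom flange (beyond web): 5.1 × 0.5, A = 2.55 in², y = 0.25 in, Ī = 0.053125 in⁴.
By symmetry the centroid is at mid-height, ȳ = 3.2 in.
Transfer each piece to the centroidal x-axis using Ī + A·d² with d = y − 3.2:
  web: d = 0 in → contributes +6.5536 in⁴
  top flange (beyond web): d = 2.95 in → contributes +22.2445 in⁴
  bottom flange (beyond web): d = -2.95 in → contributes +22.2445 in⁴
Total I = 51.0426 in⁴.
For the y-axis: x̄ = 2.11154 in.
Repeating about the centroidal y-axis gives I_y = 21.2373 in⁴.
Polar second moment: J = I_x + I_y = 72.2799 in⁴.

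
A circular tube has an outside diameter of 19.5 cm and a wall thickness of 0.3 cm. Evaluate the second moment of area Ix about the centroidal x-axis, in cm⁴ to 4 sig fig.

Ix ≈ 834.0 cm⁴

Break the section into simple shapes (no overlaps), measuring from the bottom-left corner of the bounding box.
Outer circle: ⌀19.5, A = 298.648 cm², y = 9.75 cm, Ī = 7097.55 cm⁴.
Bore (subtracted): ⌀18.9, A = 280.552 cm², y = 9.75 cm, Ī = 6263.5 cm⁴.
By symmetry the centroid is at mid-height, ȳ = 9.75 cm.
All pieces are centred on the centroidal x-axis, so I = ΣĪ (holes subtracted) = 834.048 cm⁴.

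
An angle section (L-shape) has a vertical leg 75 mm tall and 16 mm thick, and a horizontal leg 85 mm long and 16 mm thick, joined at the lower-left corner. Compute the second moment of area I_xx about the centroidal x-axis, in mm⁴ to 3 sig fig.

Treat the section as a set of non-overlapping primitives; coordinates are from the bounding-box lower-left.
Vertical leg: 16 × 75, A = 1 200 mm², y = 37.5 mm, Ī = 562 500 mm⁴.
Horizontal leg (remainder): 69 × 16, A = 1 104 mm², y = 8 mm, Ī = 23 552 mm⁴.
Centroid: ȳ = ΣA·y / ΣA = 23.365 mm.
Transfer each piece to the centroidal x-axis using Ī + A·d² with d = y − 23.365:
  vertical leg: d = 14.135 mm → contributes +802 272 mm⁴
  horizontal leg (remainder): d = -15.365 mm → contributes +284 174 mm⁴
Total I = 1 086 446 mm⁴.

I_xx ≈ 1.09 × 10⁶ mm⁴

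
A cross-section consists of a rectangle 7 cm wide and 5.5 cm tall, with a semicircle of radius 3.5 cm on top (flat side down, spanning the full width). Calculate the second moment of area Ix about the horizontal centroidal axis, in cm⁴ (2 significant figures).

Ix ≈ 340 cm⁴

Treat the section as a set of non-overlapping primitives; coordinates are from the bounding-box lower-left.
Rectangular body: 7 × 5.5, A = 38.5 cm², y = 2.75 cm, Ī = 97.05 cm⁴.
Semicircular cap: semicircle r = 3.5, A = 19.24 cm², y = 6.985 cm, Ī = 16.47 cm⁴.
Centroid: ȳ = ΣA·y / ΣA = 4.161 cm.
Transfer each piece to the horizontal centroidal axis using Ī + A·d² with d = y − 4.161:
  rectangular body: d = -1.411 cm → contributes +173.7 cm⁴
  semicircular cap: d = 2.824 cm → contributes +169.9 cm⁴
Total I = 343.7 cm⁴.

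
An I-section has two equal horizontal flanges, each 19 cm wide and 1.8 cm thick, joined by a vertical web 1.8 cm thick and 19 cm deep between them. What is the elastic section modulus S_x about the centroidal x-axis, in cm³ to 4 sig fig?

S_x ≈ 747.4 cm³

Break the section into simple shapes (no overlaps), measuring from the bottom-left corner of the bounding box.
Bottom flange: 19 × 1.8, A = 34.2 cm², y = 0.9 cm, Ī = 9.234 cm⁴.
Web: 1.8 × 19, A = 34.2 cm², y = 11.3 cm, Ī = 1028.85 cm⁴.
Top flange: 19 × 1.8, A = 34.2 cm², y = 21.7 cm, Ī = 9.234 cm⁴.
By symmetry the centroid is at mid-height, ȳ = 11.3 cm.
Transfer each piece to the centroidal x-axis using Ī + A·d² with d = y − 11.3:
  bottom flange: d = -10.4 cm → contributes +3708.31 cm⁴
  web: d = 0 cm → contributes +1028.85 cm⁴
  top flange: d = 10.4 cm → contributes +3708.31 cm⁴
Total I = 8445.46 cm⁴.
Extreme fibre distance c = 11.3 cm; S = I/c = 747.386 cm³.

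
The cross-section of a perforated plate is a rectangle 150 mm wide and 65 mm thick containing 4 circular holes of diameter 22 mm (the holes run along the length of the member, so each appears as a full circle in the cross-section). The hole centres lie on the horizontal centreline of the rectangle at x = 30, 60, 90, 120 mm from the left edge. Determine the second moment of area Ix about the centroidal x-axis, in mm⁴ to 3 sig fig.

Split into non-overlapping primitives; take the origin at the lower-left of the bounding box.
Plate: 150 × 65, A = 9 750 mm², y = 32.5 mm, Ī = 3 432 813 mm⁴.
Hole 1 (subtracted): ⌀22, A = 380.13 mm², y = 32.5 mm, Ī = 11 499 mm⁴.
Hole 2 (subtracted): ⌀22, A = 380.13 mm², y = 32.5 mm, Ī = 11 499 mm⁴.
Hole 3 (subtracted): ⌀22, A = 380.13 mm², y = 32.5 mm, Ī = 11 499 mm⁴.
Hole 4 (subtracted): ⌀22, A = 380.13 mm², y = 32.5 mm, Ī = 11 499 mm⁴.
By symmetry the centroid is at mid-height, ȳ = 32.5 mm.
All pieces are centred on the centroidal x-axis, so I = ΣĪ (holes subtracted) = 3 386 816 mm⁴.

Ix ≈ 3.39 × 10⁶ mm⁴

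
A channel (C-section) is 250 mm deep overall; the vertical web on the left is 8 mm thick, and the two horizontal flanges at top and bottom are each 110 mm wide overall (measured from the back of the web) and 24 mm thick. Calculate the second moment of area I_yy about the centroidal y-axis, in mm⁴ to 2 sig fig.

Split into non-overlapping primitives; take the origin at the lower-left of the bounding box.
Web: 8 × 250, A = 2 000 mm², x = 4 mm, Ī = 10 667 mm⁴.
Top flange (beyond web): 102 × 24, A = 2 448 mm², x = 59 mm, Ī = 2 122 416 mm⁴.
Bottom flange (beyond web): 102 × 24, A = 2 448 mm², x = 59 mm, Ī = 2 122 416 mm⁴.
Centroid: x̄ = ΣA·x / ΣA = 43.05 mm.
Transfer each piece to the centroidal y-axis using Ī + A·d² with d = x − 43.05:
  web: d = -39.05 mm → contributes +3 060 272 mm⁴
  top flange (beyond web): d = 15.95 mm → contributes +2 745 293 mm⁴
  bottom flange (beyond web): d = 15.95 mm → contributes +2 745 293 mm⁴
Total I = 8 550 858 mm⁴.

I_yy ≈ 8.6 × 10⁶ mm⁴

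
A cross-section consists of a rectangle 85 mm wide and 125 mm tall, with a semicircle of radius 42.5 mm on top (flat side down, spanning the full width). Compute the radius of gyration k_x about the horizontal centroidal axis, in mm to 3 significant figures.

Break the section into simple shapes (no overlaps), measuring from the bottom-left corner of the bounding box.
Rectangular body: 85 × 125, A = 10 625 mm², y = 62.5 mm, Ī = 13 834 635 mm⁴.
Semicircular cap: semicircle r = 42.5, A = 2837.3 mm², y = 143.04 mm, Ī = 358 086 mm⁴.
Centroid: ȳ = ΣA·y / ΣA = 79.474 mm.
Transfer each piece to the horizontal centroidal axis using Ī + A·d² with d = y − 79.474:
  rectangular body: d = -16.974 mm → contributes +16 895 795 mm⁴
  semicircular cap: d = 63.564 mm → contributes +11 821 585 mm⁴
Total I = 28 717 380 mm⁴.
Radius of gyration: k = √(I/A) = √(28 717 380 / 13 462) = 46.186 mm.

k_x ≈ 46.2 mm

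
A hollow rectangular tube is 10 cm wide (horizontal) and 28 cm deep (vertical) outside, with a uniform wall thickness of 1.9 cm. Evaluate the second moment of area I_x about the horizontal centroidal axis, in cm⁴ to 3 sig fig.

I_x ≈ 1.10 × 10⁴ cm⁴

Split into non-overlapping primitives; take the origin at the lower-left of the bounding box.
Outer rectangle: 10 × 28, A = 280 cm², y = 14 cm, Ī = 18 293 cm⁴.
Inner void (subtracted): 6.2 × 24.2, A = 150.04 cm², y = 14 cm, Ī = 7322.5 cm⁴.
By symmetry the centroid is at mid-height, ȳ = 14 cm.
All pieces are centred on the horizontal centroidal axis, so I = ΣĪ (holes subtracted) = 10 971 cm⁴.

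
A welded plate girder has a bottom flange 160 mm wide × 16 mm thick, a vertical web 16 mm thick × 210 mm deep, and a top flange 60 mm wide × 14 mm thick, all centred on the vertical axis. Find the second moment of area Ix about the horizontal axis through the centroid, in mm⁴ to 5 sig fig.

Treat the section as a set of non-overlapping primitives; coordinates are from the bounding-box lower-left.
Bottom plate: 160 × 16, A = 2 560 mm², y = 8 mm, Ī = 54613.33 mm⁴.
Web plate: 16 × 210, A = 3 360 mm², y = 121 mm, Ī = 12 348 000 mm⁴.
Top plate: 60 × 14, A = 840 mm², y = 233 mm, Ī = 13 720 mm⁴.
Centroid: ȳ = ΣA·y / ΣA = 92.12426 mm.
Transfer each piece to the horizontal axis through the centroid using Ī + A·d² with d = y − 92.12426:
  bottom plate: d = -84.12426 mm → contributes +18 171 455 mm⁴
  web plate: d = 28.87574 mm → contributes +15 149 596 mm⁴
  top plate: d = 140.8757 mm → contributes +16 684 338 mm⁴
Total I = 50 005 389 mm⁴.

Ix ≈ 5.0005 × 10⁷ mm⁴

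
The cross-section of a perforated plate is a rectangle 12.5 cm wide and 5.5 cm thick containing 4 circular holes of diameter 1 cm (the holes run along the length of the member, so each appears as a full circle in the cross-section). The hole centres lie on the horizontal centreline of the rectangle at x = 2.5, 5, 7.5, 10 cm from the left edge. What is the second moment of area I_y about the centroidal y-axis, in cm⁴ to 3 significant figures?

Decompose the section into non-overlapping parts with the origin at the bottom-left of its bounding rectangle.
Plate: 12.5 × 5.5, A = 68.75 cm², x = 6.25 cm, Ī = 895.18 cm⁴.
Hole 1 (subtracted): ⌀1, A = 0.7854 cm², x = 2.5 cm, Ī = 0.049087 cm⁴.
Hole 2 (subtracted): ⌀1, A = 0.7854 cm², x = 5 cm, Ī = 0.049087 cm⁴.
Hole 3 (subtracted): ⌀1, A = 0.7854 cm², x = 7.5 cm, Ī = 0.049087 cm⁴.
Hole 4 (subtracted): ⌀1, A = 0.7854 cm², x = 10 cm, Ī = 0.049087 cm⁴.
By symmetry the centroid is at mid-width, x̄ = 6.25 cm.
Transfer each piece to the centroidal y-axis using Ī + A·d² with d = x − 6.25:
  plate: d = 0 cm → contributes +895.18 cm⁴
  hole 1: d = -3.75 cm → contributes −11.094 cm⁴
  hole 2: d = -1.25 cm → contributes −1.2763 cm⁴
  hole 3: d = 1.25 cm → contributes −1.2763 cm⁴
  hole 4: d = 3.75 cm → contributes −11.094 cm⁴
Total I = 870.44 cm⁴.

I_y ≈ 870 cm⁴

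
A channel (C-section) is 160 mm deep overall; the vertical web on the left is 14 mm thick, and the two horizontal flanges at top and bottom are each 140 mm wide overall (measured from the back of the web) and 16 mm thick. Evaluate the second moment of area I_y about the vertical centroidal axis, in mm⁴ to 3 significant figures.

I_y ≈ 1.24 × 10⁷ mm⁴

Treat the section as a set of non-overlapping primitives; coordinates are from the bounding-box lower-left.
Web: 14 × 160, A = 2 240 mm², x = 7 mm, Ī = 36 587 mm⁴.
Top flange (beyond web): 126 × 16, A = 2 016 mm², x = 77 mm, Ī = 2 667 168 mm⁴.
Bottom flange (beyond web): 126 × 16, A = 2 016 mm², x = 77 mm, Ī = 2 667 168 mm⁴.
Centroid: x̄ = ΣA·x / ΣA = 52 mm.
Transfer each piece to the vertical centroidal axis using Ī + A·d² with d = x − 52:
  web: d = -45 mm → contributes +4 572 587 mm⁴
  top flange (beyond web): d = 25 mm → contributes +3 927 168 mm⁴
  bottom flange (beyond web): d = 25 mm → contributes +3 927 168 mm⁴
Total I = 12 426 923 mm⁴.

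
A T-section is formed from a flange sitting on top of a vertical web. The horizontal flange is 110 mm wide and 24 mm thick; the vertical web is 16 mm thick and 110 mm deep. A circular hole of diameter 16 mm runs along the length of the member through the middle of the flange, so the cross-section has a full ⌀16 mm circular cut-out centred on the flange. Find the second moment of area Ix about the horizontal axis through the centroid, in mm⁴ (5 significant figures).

Treat the section as a set of non-overlapping primitives; coordinates are from the bounding-box lower-left.
Flange: 110 × 24, A = 2 640 mm², y = 122 mm, Ī = 126 720 mm⁴.
Web: 16 × 110, A = 1 760 mm², y = 55 mm, Ī = 1 774 667 mm⁴.
Hole (subtracted): ⌀16, A = 201.0619 mm², y = 122 mm, Ī = 3216.991 mm⁴.
Centroid: ȳ = ΣA·y / ΣA = 93.91671 mm.
Transfer each piece to the horizontal axis through the centroid using Ī + A·d² with d = y − 93.91671:
  flange: d = 28.08329 mm → contributes +2 208 812 mm⁴
  web: d = -38.91671 mm → contributes +4 440 205 mm⁴
  hole: d = 28.08329 mm → contributes −161788.8 mm⁴
Total I = 6 487 228 mm⁴.

Ix ≈ 6.4872 × 10⁶ mm⁴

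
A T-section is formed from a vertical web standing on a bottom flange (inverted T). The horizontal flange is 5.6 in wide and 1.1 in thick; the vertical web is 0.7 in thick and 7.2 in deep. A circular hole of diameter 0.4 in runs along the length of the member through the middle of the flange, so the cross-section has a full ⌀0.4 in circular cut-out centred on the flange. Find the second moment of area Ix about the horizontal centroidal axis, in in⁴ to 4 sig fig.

Split into non-overlapping primitives; take the origin at the lower-left of the bounding box.
Flange: 5.6 × 1.1, A = 6.16 in², y = 0.55 in, Ī = 0.621133 in⁴.
Web: 0.7 × 7.2, A = 5.04 in², y = 4.7 in, Ī = 21.7728 in⁴.
Hole (subtracted): ⌀0.4, A = 0.125664 in², y = 0.55 in, Ī = 0.00125664 in⁴.
Centroid: ȳ = ΣA·y / ΣA = 2.43869 in.
Transfer each piece to the horizontal centroidal axis using Ī + A·d² with d = y − 2.43869:
  flange: d = -1.88869 in → contributes +22.5948 in⁴
  web: d = 2.26131 in → contributes +47.5449 in⁴
  hole: d = -1.88869 in → contributes −0.449518 in⁴
Total I = 69.6902 in⁴.

Ix ≈ 69.69 in⁴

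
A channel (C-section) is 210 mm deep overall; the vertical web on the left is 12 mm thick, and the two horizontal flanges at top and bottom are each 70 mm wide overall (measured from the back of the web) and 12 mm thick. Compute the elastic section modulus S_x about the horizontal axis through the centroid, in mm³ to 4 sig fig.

Decompose the section into non-overlapping parts with the origin at the bottom-left of its bounding rectangle.
Web: 12 × 210, A = 2 520 mm², y = 105 mm, Ī = 9 261 000 mm⁴.
Top flange (beyond web): 58 × 12, A = 696 mm², y = 204 mm, Ī = 8 352 mm⁴.
Bottom flange (beyond web): 58 × 12, A = 696 mm², y = 6 mm, Ī = 8 352 mm⁴.
By symmetry the centroid is at mid-height, ȳ = 105 mm.
Transfer each piece to the horizontal axis through the centroid using Ī + A·d² with d = y − 105:
  web: d = 0 mm → contributes +9 261 000 mm⁴
  top flange (beyond web): d = 99 mm → contributes +6 829 848 mm⁴
  bottom flange (beyond web): d = -99 mm → contributes +6 829 848 mm⁴
Total I = 22 920 696 mm⁴.
Extreme fibre distance c = 105 mm; S = I/c = 218 292 mm³.

S_x ≈ 2.183 × 10⁵ mm³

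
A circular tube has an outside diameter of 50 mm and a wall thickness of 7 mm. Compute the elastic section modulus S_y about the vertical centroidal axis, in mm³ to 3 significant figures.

Split into non-overlapping primitives; take the origin at the lower-left of the bounding box.
Outer circle: ⌀50, A = 1963.5 mm², x = 25 mm, Ī = 306 796 mm⁴.
Bore (subtracted): ⌀36, A = 1017.9 mm², x = 25 mm, Ī = 82 448 mm⁴.
By symmetry the centroid is at mid-width, x̄ = 25 mm.
All pieces are centred on the vertical centroidal axis, so I = ΣĪ (holes subtracted) = 224 348 mm⁴.
Extreme fibre distance c = 25 mm; S = I/c = 8973.9 mm³.

S_y ≈ 8970 mm³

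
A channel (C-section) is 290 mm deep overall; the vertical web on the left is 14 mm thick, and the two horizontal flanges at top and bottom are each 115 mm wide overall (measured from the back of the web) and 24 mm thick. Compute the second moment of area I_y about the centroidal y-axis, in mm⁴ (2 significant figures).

Break the section into simple shapes (no overlaps), measuring from the bottom-left corner of the bounding box.
Web: 14 × 290, A = 4 060 mm², x = 7 mm, Ī = 66 313 mm⁴.
Top flange (beyond web): 101 × 24, A = 2 424 mm², x = 64.5 mm, Ī = 2 060 602 mm⁴.
Bottom flange (beyond web): 101 × 24, A = 2 424 mm², x = 64.5 mm, Ī = 2 060 602 mm⁴.
Centroid: x̄ = ΣA·x / ΣA = 38.29 mm.
Transfer each piece to the centroidal y-axis using Ī + A·d² with d = x − 38.29:
  web: d = -31.29 mm → contributes +4 042 132 mm⁴
  top flange (beyond web): d = 26.21 mm → contributes +3 725 394 mm⁴
  bottom flange (beyond web): d = 26.21 mm → contributes +3 725 394 mm⁴
Total I = 11 492 919 mm⁴.

I_y ≈ 1.1 × 10⁷ mm⁴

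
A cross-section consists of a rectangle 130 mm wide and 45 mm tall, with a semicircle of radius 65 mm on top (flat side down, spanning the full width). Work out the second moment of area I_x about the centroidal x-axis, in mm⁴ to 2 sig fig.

I_x ≈ 1.1 × 10⁷ mm⁴

Break the section into simple shapes (no overlaps), measuring from the bottom-left corner of the bounding box.
Rectangular body: 130 × 45, A = 5 850 mm², y = 22.5 mm, Ī = 987 188 mm⁴.
Semicircular cap: semicircle r = 65, A = 6 637 mm², y = 72.59 mm, Ī = 1 959 230 mm⁴.
Centroid: ȳ = ΣA·y / ΣA = 49.12 mm.
Transfer each piece to the centroidal x-axis using Ī + A·d² with d = y − 49.12:
  rectangular body: d = -26.62 mm → contributes +5 132 977 mm⁴
  semicircular cap: d = 23.47 mm → contributes +5 613 634 mm⁴
Total I = 10 746 610 mm⁴.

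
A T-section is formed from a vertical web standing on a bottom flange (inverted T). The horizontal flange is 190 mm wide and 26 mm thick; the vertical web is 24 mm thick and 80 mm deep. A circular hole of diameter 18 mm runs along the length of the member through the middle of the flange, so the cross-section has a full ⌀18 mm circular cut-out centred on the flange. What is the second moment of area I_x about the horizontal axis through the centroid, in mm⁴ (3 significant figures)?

Split into non-overlapping primitives; take the origin at the lower-left of the bounding box.
Flange: 190 × 26, A = 4 940 mm², y = 13 mm, Ī = 278 287 mm⁴.
Web: 24 × 80, A = 1 920 mm², y = 66 mm, Ī = 1 024 000 mm⁴.
Hole (subtracted): ⌀18, A = 254.47 mm², y = 13 mm, Ī = 5 153 mm⁴.
Centroid: ȳ = ΣA·y / ΣA = 28.405 mm.
Transfer each piece to the horizontal axis through the centroid using Ī + A·d² with d = y − 28.405:
  flange: d = -15.405 mm → contributes +1 450 659 mm⁴
  web: d = 37.595 mm → contributes +3 737 658 mm⁴
  hole: d = -15.405 mm → contributes −65 544 mm⁴
Total I = 5 122 773 mm⁴.

I_x ≈ 5.12 × 10⁶ mm⁴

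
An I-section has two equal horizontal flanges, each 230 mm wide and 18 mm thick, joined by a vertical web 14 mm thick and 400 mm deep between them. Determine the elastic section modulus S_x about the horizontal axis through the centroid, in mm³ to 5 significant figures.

Break the section into simple shapes (no overlaps), measuring from the bottom-left corner of the bounding box.
Bottom flange: 230 × 18, A = 4 140 mm², y = 9 mm, Ī = 111 780 mm⁴.
Web: 14 × 400, A = 5 600 mm², y = 218 mm, Ī = 74 666 667 mm⁴.
Top flange: 230 × 18, A = 4 140 mm², y = 427 mm, Ī = 111 780 mm⁴.
By symmetry the centroid is at mid-height, ȳ = 218 mm.
Transfer each piece to the horizontal axis through the centroid using Ī + A·d² with d = y − 218:
  bottom flange: d = -209 mm → contributes +180 951 120 mm⁴
  web: d = 0 mm → contributes +74 666 667 mm⁴
  top flange: d = 209 mm → contributes +180 951 120 mm⁴
Total I = 436 568 907 mm⁴.
Extreme fibre distance c = 218 mm; S = I/c = 2 002 610 mm³.

S_x ≈ 2.0026 × 10⁶ mm³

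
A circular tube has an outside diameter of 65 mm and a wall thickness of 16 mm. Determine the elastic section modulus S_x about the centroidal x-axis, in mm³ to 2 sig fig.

S_x ≈ 2.5 × 10⁴ mm³

Decompose the section into non-overlapping parts with the origin at the bottom-left of its bounding rectangle.
Outer circle: ⌀65, A = 3 318 mm², y = 32.5 mm, Ī = 876 241 mm⁴.
Bore (subtracted): ⌀33, A = 855.3 mm², y = 32.5 mm, Ī = 58 214 mm⁴.
By symmetry the centroid is at mid-height, ȳ = 32.5 mm.
All pieces are centred on the centroidal x-axis, so I = ΣĪ (holes subtracted) = 818 027 mm⁴.
Extreme fibre distance c = 32.5 mm; S = I/c = 25 170 mm³.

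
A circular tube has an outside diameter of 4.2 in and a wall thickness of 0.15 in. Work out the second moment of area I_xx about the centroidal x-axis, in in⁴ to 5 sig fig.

Split into non-overlapping primitives; take the origin at the lower-left of the bounding box.
Outer circle: ⌀4.2, A = 13.85442 in², y = 2.1 in, Ī = 15.2745 in⁴.
Bore (subtracted): ⌀3.9, A = 11.94591 in², y = 2.1 in, Ī = 11.35608 in⁴.
By symmetry the centroid is at mid-height, ȳ = 2.1 in.
All pieces are centred on the centroidal x-axis, so I = ΣĪ (holes subtracted) = 3.918425 in⁴.

I_xx ≈ 3.9184 in⁴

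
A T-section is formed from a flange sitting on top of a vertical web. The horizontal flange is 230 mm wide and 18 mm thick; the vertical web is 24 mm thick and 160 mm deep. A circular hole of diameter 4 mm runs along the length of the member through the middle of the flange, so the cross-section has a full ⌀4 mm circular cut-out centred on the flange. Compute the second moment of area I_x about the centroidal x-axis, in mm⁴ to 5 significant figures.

Decompose the section into non-overlapping parts with the origin at the bottom-left of its bounding rectangle.
Flange: 230 × 18, A = 4 140 mm², y = 169 mm, Ī = 111 780 mm⁴.
Web: 24 × 160, A = 3 840 mm², y = 80 mm, Ī = 8 192 000 mm⁴.
Hole (subtracted): ⌀4, A = 12.56637 mm², y = 169 mm, Ī = 12.56637 mm⁴.
Centroid: ȳ = ΣA·y / ΣA = 126.1054 mm.
Transfer each piece to the centroidal x-axis using Ī + A·d² with d = y − 126.1054:
  flange: d = 42.89462 mm → contributes +7 729 165 mm⁴
  web: d = -46.10538 mm → contributes +16 354 713 mm⁴
  hole: d = 42.89462 mm → contributes −23134.04 mm⁴
Total I = 24 060 744 mm⁴.

I_x ≈ 2.4061 × 10⁷ mm⁴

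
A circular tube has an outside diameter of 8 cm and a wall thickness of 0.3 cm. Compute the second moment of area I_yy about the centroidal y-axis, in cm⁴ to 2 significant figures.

I_yy ≈ 54 cm⁴

Break the section into simple shapes (no overlaps), measuring from the bottom-left corner of the bounding box.
Outer circle: ⌀8, A = 50.27 cm², x = 4 cm, Ī = 201.1 cm⁴.
Bore (subtracted): ⌀7.4, A = 43.01 cm², x = 4 cm, Ī = 147.2 cm⁴.
By symmetry the centroid is at mid-width, x̄ = 4 cm.
All pieces are centred on the centroidal y-axis, so I = ΣĪ (holes subtracted) = 53.87 cm⁴.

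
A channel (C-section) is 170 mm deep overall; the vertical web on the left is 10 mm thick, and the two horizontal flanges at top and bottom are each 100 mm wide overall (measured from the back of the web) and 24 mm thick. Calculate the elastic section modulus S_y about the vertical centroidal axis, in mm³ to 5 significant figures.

S_y ≈ 1.0115 × 10⁵ mm³

Break the section into simple shapes (no overlaps), measuring from the bottom-left corner of the bounding box.
Web: 10 × 170, A = 1 700 mm², x = 5 mm, Ī = 14166.67 mm⁴.
Top flange (beyond web): 90 × 24, A = 2 160 mm², x = 55 mm, Ī = 1 458 000 mm⁴.
Bottom flange (beyond web): 90 × 24, A = 2 160 mm², x = 55 mm, Ī = 1 458 000 mm⁴.
Centroid: x̄ = ΣA·x / ΣA = 40.8804 mm.
Transfer each piece to the vertical centroidal axis using Ī + A·d² with d = x − 40.8804:
  web: d = -35.8804 mm → contributes +2 202 752 mm⁴
  top flange (beyond web): d = 14.1196 mm → contributes +1 888 624 mm⁴
  bottom flange (beyond web): d = 14.1196 mm → contributes +1 888 624 mm⁴
Total I = 5 980 001 mm⁴.
Extreme fibre distance c = 59.1196 mm; S = I/c = 101150.9 mm³.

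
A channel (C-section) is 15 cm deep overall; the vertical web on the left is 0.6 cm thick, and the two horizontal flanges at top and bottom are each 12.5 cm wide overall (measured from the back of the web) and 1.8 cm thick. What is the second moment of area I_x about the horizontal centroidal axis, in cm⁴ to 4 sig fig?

Treat the section as a set of non-overlapping primitives; coordinates are from the bounding-box lower-left.
Web: 0.6 × 15, A = 9 cm², y = 7.5 cm, Ī = 168.75 cm⁴.
Top flange (beyond web): 11.9 × 1.8, A = 21.42 cm², y = 14.1 cm, Ī = 5.7834 cm⁴.
Bottom flange (beyond web): 11.9 × 1.8, A = 21.42 cm², y = 0.9 cm, Ī = 5.7834 cm⁴.
By symmetry the centroid is at mid-height, ȳ = 7.5 cm.
Transfer each piece to the horizontal centroidal axis using Ī + A·d² with d = y − 7.5:
  web: d = 0 cm → contributes +168.75 cm⁴
  top flange (beyond web): d = 6.6 cm → contributes +938.839 cm⁴
  bottom flange (beyond web): d = -6.6 cm → contributes +938.839 cm⁴
Total I = 2046.43 cm⁴.

I_x ≈ 2046 cm⁴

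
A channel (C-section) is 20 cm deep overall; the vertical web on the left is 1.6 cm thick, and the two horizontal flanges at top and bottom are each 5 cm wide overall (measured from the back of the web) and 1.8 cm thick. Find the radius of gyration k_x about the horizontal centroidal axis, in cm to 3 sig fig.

k_x ≈ 6.86 cm

Treat the section as a set of non-overlapping primitives; coordinates are from the bounding-box lower-left.
Web: 1.6 × 20, A = 32 cm², y = 10 cm, Ī = 1066.7 cm⁴.
Top flange (beyond web): 3.4 × 1.8, A = 6.12 cm², y = 19.1 cm, Ī = 1.6524 cm⁴.
Bottom flange (beyond web): 3.4 × 1.8, A = 6.12 cm², y = 0.9 cm, Ī = 1.6524 cm⁴.
By symmetry the centroid is at mid-height, ȳ = 10 cm.
Transfer each piece to the horizontal centroidal axis using Ī + A·d² with d = y − 10:
  web: d = 0 cm → contributes +1066.7 cm⁴
  top flange (beyond web): d = 9.1 cm → contributes +508.45 cm⁴
  bottom flange (beyond web): d = -9.1 cm → contributes +508.45 cm⁴
Total I = 2083.6 cm⁴.
Radius of gyration: k = √(I/A) = √(2083.6 / 44.24) = 6.8627 cm.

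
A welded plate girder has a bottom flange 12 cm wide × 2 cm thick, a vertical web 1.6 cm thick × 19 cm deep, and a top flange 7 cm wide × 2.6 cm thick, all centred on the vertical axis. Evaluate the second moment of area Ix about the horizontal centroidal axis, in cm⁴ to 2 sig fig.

Treat the section as a set of non-overlapping primitives; coordinates are from the bounding-box lower-left.
Bottom plate: 12 × 2, A = 24 cm², y = 1 cm, Ī = 8 cm⁴.
Web plate: 1.6 × 19, A = 30.4 cm², y = 11.5 cm, Ī = 914.5 cm⁴.
Top plate: 7 × 2.6, A = 18.2 cm², y = 22.3 cm, Ī = 10.25 cm⁴.
Centroid: ȳ = ΣA·y / ΣA = 10.74 cm.
Transfer each piece to the horizontal centroidal axis using Ī + A·d² with d = y − 10.74:
  bottom plate: d = -9.736 cm → contributes +2 283 cm⁴
  web plate: d = 0.7636 cm → contributes +932.3 cm⁴
  top plate: d = 11.56 cm → contributes +2 444 cm⁴
Total I = 5 659 cm⁴.

Ix ≈ 5700 cm⁴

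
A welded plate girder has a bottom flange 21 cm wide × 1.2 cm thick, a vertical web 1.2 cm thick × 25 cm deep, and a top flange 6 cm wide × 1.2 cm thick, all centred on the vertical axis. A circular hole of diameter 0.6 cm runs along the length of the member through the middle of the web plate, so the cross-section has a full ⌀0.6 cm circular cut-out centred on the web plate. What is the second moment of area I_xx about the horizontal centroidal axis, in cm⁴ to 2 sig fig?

Decompose the section into non-overlapping parts with the origin at the bottom-left of its bounding rectangle.
Bottom plate: 21 × 1.2, A = 25.2 cm², y = 0.6 cm, Ī = 3.024 cm⁴.
Web plate: 1.2 × 25, A = 30 cm², y = 13.7 cm, Ī = 1 563 cm⁴.
Top plate: 6 × 1.2, A = 7.2 cm², y = 26.8 cm, Ī = 0.864 cm⁴.
Hole (subtracted): ⌀0.6, A = 0.2827 cm², y = 13.7 cm, Ī = 0.006362 cm⁴.
Centroid: ȳ = ΣA·y / ΣA = 9.904 cm.
Transfer each piece to the horizontal centroidal axis using Ī + A·d² with d = y − 9.904:
  bottom plate: d = -9.304 cm → contributes +2 184 cm⁴
  web plate: d = 3.796 cm → contributes +1 995 cm⁴
  top plate: d = 16.9 cm → contributes +2 056 cm⁴
  hole: d = 3.796 cm → contributes −4.081 cm⁴
Total I = 6 231 cm⁴.

I_xx ≈ 6200 cm⁴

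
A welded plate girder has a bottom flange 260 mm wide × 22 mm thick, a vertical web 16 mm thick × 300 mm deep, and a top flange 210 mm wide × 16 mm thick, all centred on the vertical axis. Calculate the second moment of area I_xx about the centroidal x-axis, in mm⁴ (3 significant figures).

Decompose the section into non-overlapping parts with the origin at the bottom-left of its bounding rectangle.
Bottom plate: 260 × 22, A = 5 720 mm², y = 11 mm, Ī = 230 707 mm⁴.
Web plate: 16 × 300, A = 4 800 mm², y = 172 mm, Ī = 36 000 000 mm⁴.
Top plate: 210 × 16, A = 3 360 mm², y = 330 mm, Ī = 71 680 mm⁴.
Centroid: ȳ = ΣA·y / ΣA = 143.9 mm.
Transfer each piece to the centroidal x-axis using Ī + A·d² with d = y − 143.9:
  bottom plate: d = -132.9 mm → contributes +101 258 377 mm⁴
  web plate: d = 28.101 mm → contributes +39 790 361 mm⁴
  top plate: d = 186.1 mm → contributes +116 440 347 mm⁴
Total I = 257 489 085 mm⁴.

I_xx ≈ 2.57 × 10⁸ mm⁴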